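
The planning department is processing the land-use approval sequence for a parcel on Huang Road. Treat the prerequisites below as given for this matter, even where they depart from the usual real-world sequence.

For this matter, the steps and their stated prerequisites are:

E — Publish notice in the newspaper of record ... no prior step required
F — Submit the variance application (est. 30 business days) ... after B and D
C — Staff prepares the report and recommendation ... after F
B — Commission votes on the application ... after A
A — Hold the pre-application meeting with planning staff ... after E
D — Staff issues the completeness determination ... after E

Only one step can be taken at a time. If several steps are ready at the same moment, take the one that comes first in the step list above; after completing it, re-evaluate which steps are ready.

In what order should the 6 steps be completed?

E → A → B → D → F → C

E is the only step with nothing outstanding, so it goes first.
A and D are both available; A is listed earlier → A.
Now B and D have their prerequisites met. B is listed earlier, so B next.
Next only D has its prerequisites met → D.
F needed B and D, now all done → F.
C needed F, now all done → C.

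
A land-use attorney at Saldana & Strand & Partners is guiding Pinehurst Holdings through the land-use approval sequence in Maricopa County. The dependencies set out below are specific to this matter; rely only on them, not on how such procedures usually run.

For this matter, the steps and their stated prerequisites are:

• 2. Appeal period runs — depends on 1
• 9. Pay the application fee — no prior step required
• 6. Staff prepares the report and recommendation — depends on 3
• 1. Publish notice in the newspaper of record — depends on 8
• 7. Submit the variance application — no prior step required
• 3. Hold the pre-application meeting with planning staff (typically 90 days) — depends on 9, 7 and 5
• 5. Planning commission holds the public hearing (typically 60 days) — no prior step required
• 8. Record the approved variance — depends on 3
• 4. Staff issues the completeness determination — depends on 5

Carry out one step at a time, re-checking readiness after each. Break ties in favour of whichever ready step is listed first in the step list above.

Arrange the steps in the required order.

9, 7 and 5 have no prerequisites; 9 is listed earlier, so 9 is first.
7 and 5 are both available; 7 is listed earlier → 7.
That leaves 5 as the only ready step → 5.
3 and 4 are both available; 3 is listed earlier → 3.
Now 6, 8 and 4 have their prerequisites met. 6 is listed earlier, so 6 next.
Now 8 and 4 have their prerequisites met. 8 is listed earlier, so 8 next.
Now 1 and 4 have their prerequisites met. 1 is listed earlier, so 1 next.
2 now also ready, so the ready set is {2, 4}; 2 is listed earlier → 2.
4 needed 5, now all done → 4.

9 7 5 3 6 8 1 2 4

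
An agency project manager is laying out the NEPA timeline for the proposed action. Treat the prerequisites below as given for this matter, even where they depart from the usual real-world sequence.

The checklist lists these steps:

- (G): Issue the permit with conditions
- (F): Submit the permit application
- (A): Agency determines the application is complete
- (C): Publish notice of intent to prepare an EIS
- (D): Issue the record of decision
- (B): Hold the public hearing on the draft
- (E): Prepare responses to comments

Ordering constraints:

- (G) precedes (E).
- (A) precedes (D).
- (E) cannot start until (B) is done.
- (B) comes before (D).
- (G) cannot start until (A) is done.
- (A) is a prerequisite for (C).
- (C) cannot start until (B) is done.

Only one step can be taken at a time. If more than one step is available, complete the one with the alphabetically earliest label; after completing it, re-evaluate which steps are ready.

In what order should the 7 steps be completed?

(A), (B) and (F) have no prerequisites; (A) has the earlier label, so (A) is first.
(B), (F) and (G) are all available; (B) has the earlier label → (B).
Ready: (C), (D), (F) and (G). (C) has the earlier label → (C).
(D), (F) and (G) are all available; (D) has the earlier label → (D).
Ready: (F) and (G). (F) has the earlier label → (F).
Next only (G) has its prerequisites met → (G).
Next only (E) has its prerequisites met → (E).

(A) → (B) → (C) → (D) → (F) → (G) → (E)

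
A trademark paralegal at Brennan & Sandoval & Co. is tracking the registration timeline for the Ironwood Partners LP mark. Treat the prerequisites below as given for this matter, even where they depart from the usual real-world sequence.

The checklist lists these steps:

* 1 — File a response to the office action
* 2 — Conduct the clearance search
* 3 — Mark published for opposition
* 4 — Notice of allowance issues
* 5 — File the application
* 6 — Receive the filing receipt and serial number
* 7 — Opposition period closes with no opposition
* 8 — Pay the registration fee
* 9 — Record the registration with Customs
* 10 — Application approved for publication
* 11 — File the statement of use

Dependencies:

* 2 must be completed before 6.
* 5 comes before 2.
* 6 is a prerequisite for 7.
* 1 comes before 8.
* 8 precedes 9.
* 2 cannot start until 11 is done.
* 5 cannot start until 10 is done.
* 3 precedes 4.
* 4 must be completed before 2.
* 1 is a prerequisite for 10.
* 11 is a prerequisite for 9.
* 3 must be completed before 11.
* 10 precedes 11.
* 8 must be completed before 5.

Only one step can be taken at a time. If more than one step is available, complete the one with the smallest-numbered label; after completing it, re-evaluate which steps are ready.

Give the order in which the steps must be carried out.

1 and 3 have no prerequisites; 1 has the earlier label, so 1 is first.
8 and 10 now also ready, so the ready set is {3, 8, 10}; 3 has the earlier label → 3.
4 now also ready, so the ready set is {4, 8, 10}; 4 has the earlier label → 4.
Now 8 and 10 have their prerequisites met. 8 has the earlier label, so 8 next.
Next only 10 has its prerequisites met → 10.
Ready: 5 and 11. 5 has the earlier label → 5.
11 is the only step now ready → 11.
Now 2 and 9 have their prerequisites met. 2 has the earlier label, so 2 next.
6 now also ready, so the ready set is {6, 9}; 6 has the earlier label → 6.
7 now also ready, so the ready set is {7, 9}; 7 has the earlier label → 7.
That leaves 9 as the only ready step → 9.

1, 3, 4, 8, 10, 5, 11, 2, 6, 7, 9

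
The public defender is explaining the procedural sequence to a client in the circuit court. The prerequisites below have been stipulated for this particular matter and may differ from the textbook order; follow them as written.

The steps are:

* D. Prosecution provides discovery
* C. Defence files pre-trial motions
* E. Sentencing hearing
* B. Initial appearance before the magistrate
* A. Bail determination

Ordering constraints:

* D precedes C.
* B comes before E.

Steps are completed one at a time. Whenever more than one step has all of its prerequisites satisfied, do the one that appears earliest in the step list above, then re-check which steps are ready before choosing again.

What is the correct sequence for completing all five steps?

D, C, B, E, A

D, B and A have no prerequisites; D is listed earlier, so D is first.
Ready: C, B and A. C is listed earlier → C.
Ready: B and A. B is listed earlier → B.
Now E and A have their prerequisites met. E is listed earlier, so E next.
A is the only step now ready → A.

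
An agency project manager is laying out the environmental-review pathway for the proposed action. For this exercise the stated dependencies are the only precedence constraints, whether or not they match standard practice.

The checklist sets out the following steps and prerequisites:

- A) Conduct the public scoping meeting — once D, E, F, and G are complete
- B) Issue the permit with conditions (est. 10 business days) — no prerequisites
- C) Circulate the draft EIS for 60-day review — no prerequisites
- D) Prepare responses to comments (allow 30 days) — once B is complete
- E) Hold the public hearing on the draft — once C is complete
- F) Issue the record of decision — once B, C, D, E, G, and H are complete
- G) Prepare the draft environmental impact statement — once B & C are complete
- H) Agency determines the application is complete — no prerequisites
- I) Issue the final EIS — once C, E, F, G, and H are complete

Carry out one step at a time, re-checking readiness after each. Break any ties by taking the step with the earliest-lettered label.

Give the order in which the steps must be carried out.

Nothing is required for B, C and H. B has the earlier label → B first.
D now also ready, so the ready set is {C, D, H}; C has the earlier label → C.
E and G now also ready, so the ready set is {D, E, G, H}; D has the earlier label → D.
Now E, G and H have their prerequisites met. E has the earlier label, so E next.
G and H are both available; G has the earlier label → G.
H is the only step now ready → H.
Next only F has its prerequisites met → F.
Now A and I have their prerequisites met. A has the earlier label, so A next.
I is the only step now ready → I.

B → C → D → E → G → H → F → A → I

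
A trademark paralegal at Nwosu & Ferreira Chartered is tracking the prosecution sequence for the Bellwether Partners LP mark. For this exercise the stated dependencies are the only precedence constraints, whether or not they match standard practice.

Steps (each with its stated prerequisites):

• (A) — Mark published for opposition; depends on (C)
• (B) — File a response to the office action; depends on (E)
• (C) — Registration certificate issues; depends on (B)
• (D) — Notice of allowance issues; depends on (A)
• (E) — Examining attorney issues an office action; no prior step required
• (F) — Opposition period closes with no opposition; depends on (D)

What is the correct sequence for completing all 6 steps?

Only (E) has no prerequisites, so it is first.
(B) needed (E), now all done → (B).
Next only (C) has its prerequisites met → (C).
Next only (A) has its prerequisites met → (A).
Next only (D) has its prerequisites met → (D).
That leaves (F) as the only ready step → (F).

(E), (B), (C), (A), (D), (F)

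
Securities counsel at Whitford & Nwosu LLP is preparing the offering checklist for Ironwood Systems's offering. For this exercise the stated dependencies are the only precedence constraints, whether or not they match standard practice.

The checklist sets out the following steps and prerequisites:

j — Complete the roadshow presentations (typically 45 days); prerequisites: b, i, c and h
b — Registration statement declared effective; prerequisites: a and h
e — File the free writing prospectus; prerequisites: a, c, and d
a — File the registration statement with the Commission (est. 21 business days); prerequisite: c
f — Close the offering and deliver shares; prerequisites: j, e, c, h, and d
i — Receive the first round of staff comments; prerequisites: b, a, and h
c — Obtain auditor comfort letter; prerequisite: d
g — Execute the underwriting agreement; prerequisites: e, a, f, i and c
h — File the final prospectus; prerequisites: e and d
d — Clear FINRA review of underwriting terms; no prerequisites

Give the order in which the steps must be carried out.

d has no prerequisites → d first.
Next only c has its prerequisites met → c.
a needed c, now all done → a.
e needed a, c and d, now all done → e.
h needed e and d, now all done → h.
b needed a and h, now all done → b.
i is the only step now ready → i.
That leaves j as the only ready step → j.
f needed j, e, c, h and d, now all done → f.
g needed e, a, f, i and c, now all done → g.

d, c, a, e, h, b, i, j, f, g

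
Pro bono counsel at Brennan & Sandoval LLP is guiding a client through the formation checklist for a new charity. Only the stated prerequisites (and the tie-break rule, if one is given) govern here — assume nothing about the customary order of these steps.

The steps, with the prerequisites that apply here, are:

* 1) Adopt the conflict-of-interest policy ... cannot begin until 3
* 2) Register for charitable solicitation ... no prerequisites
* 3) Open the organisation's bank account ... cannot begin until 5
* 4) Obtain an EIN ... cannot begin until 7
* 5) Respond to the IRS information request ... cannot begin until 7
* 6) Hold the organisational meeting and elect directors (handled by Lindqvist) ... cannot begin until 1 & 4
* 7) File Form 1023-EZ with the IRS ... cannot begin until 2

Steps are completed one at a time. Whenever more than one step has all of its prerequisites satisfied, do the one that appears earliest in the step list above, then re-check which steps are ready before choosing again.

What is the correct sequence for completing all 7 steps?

2, 7, 4, 5, 3, 1, 6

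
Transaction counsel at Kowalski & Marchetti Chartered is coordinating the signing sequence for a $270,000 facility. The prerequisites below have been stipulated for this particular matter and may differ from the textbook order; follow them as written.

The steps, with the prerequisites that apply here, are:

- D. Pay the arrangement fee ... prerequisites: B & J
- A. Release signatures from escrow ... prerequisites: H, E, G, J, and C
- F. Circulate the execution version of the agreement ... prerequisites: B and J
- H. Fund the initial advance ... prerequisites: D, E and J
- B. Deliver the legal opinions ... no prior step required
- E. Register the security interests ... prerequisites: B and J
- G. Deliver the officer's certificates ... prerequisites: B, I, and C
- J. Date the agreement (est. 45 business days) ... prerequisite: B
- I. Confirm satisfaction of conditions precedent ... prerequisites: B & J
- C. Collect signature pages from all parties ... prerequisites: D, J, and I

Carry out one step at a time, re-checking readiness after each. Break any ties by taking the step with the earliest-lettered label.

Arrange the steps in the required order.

B, J, D, E, F, H, I, C, G, A

B is the only step with nothing outstanding, so it goes first.
J needed B, now all done → J.
Ready: D, E, F and I. D has the earlier label → D.
E, F and I are all available; E has the earlier label → E.
H now also ready, so the ready set is {F, H, I}; F has the earlier label → F.
H and I are both available; H has the earlier label → H.
I needed B and J, now all done → I.
That leaves C as the only ready step → C.
Next only G has its prerequisites met → G.
A needed C, E, G, H and J, now all done → A.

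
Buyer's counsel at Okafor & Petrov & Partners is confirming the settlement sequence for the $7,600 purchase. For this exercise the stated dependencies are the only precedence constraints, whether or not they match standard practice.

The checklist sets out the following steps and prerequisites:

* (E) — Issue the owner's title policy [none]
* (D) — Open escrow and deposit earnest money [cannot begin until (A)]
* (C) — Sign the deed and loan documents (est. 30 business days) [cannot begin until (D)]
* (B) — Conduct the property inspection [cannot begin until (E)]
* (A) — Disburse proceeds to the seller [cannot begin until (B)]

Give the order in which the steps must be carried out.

(E), (B), (A), (D), (C)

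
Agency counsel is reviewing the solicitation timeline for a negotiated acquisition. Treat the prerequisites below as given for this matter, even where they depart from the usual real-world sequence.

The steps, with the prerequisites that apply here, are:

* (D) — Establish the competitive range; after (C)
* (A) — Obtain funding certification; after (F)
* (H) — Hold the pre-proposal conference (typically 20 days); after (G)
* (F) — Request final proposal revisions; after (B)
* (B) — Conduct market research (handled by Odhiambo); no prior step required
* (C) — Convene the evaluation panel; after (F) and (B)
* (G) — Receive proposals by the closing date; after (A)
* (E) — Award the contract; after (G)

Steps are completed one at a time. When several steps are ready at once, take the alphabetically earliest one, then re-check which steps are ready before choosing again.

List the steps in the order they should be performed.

(B), (F), (A), (C), (D), (G), (E), (H)

(B) has no prerequisites → (B) first.
That leaves (F) as the only ready step → (F).
Ready: (A) and (C). (A) has the earlier label → (A).
(G) now also ready, so the ready set is {(C), (G)}; (C) has the earlier label → (C).
(D) now also ready, so the ready set is {(D), (G)}; (D) has the earlier label → (D).
That leaves (G) as the only ready step → (G).
(E) and (H) are both available; (E) has the earlier label → (E).
(H) needed (G), now all done → (H).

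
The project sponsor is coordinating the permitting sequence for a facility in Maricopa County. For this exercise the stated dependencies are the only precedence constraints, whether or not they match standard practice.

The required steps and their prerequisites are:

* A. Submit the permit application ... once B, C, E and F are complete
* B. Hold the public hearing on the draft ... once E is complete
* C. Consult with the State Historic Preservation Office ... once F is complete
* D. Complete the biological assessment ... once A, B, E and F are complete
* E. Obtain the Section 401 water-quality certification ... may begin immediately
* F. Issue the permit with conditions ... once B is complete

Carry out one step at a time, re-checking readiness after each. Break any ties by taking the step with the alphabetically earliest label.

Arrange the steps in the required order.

E has no prerequisites → E first.
B needed E, now all done → B.
F needed B, now all done → F.
C needed F, now all done → C.
A is the only step now ready → A.
Next only D has its prerequisites met → D.

E, B, F, C, A, D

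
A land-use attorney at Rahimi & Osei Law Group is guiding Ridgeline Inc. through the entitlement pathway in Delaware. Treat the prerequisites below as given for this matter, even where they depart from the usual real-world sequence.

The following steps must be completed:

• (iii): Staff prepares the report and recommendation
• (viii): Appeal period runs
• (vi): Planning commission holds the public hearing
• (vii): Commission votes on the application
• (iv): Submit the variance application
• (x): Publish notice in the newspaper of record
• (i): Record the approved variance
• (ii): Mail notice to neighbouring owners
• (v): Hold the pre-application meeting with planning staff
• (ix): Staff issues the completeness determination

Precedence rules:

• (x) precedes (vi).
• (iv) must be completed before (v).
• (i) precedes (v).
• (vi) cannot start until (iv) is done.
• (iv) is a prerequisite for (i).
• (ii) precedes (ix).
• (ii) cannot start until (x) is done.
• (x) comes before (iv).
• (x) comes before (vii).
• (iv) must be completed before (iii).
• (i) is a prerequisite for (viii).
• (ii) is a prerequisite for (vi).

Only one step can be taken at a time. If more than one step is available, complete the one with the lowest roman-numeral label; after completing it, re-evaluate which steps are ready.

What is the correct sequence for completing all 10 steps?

(x), (ii), (iv), (i), (iii), (v), (vi), (vii), (viii), (ix)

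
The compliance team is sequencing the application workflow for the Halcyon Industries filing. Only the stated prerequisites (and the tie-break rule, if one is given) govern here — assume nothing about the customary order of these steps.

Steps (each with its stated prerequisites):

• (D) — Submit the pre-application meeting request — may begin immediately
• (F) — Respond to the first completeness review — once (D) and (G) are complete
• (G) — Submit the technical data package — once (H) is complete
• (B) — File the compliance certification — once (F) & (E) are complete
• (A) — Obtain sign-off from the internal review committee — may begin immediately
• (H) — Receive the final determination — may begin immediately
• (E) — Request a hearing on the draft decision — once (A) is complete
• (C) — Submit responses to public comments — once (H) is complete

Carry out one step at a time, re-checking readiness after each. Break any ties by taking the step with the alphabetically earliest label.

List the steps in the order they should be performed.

(A), (D), (E), (H), (C), (G), (F), (B)

Nothing is required for (A), (D) and (H). (A) has the earlier label → (A) first.
(D), (E) and (H) are all available; (D) has the earlier label → (D).
(E) and (H) are both available; (E) has the earlier label → (E).
Next only (H) has its prerequisites met → (H).
Ready: (C) and (G). (C) has the earlier label → (C).
(G) needed (H), now all done → (G).
Next only (F) has its prerequisites met → (F).
That leaves (B) as the only ready step → (B).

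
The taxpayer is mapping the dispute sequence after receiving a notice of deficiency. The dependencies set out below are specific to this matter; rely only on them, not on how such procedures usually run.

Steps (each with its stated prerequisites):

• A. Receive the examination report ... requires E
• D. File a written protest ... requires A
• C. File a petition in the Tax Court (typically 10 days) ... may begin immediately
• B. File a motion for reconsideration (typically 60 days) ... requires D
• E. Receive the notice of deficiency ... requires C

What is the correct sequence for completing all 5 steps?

C E A D B

C has no prerequisites → C first.
Next only E has its prerequisites met → E.
That leaves A as the only ready step → A.
D needed A, now all done → D.
That leaves B as the only ready step → B.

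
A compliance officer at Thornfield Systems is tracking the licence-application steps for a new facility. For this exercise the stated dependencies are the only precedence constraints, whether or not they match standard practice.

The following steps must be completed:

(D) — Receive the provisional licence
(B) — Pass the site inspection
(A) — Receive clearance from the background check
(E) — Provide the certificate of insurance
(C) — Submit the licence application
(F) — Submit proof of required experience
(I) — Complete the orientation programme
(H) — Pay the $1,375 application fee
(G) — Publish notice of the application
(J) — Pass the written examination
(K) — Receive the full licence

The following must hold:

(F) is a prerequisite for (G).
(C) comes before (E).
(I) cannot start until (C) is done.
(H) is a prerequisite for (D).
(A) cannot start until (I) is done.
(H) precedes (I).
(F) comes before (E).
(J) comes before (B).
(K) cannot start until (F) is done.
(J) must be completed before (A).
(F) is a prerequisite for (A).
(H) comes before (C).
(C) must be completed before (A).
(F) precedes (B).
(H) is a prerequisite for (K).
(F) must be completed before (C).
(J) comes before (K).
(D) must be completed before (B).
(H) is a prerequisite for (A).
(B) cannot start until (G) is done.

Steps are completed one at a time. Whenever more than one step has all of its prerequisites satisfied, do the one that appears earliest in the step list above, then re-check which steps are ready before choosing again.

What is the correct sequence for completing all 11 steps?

Nothing is required for (F), (H) and (J). (F) is listed earlier → (F) first.
(G) now also ready, so the ready set is {(H), (G), (J)}; (H) is listed earlier → (H).
(D) and (C) now also ready, so the ready set is {(D), (C), (G), (J)}; (D) is listed earlier → (D).
Now (C), (G) and (J) have their prerequisites met. (C) is listed earlier, so (C) next.
(E) and (I) now also ready, so the ready set is {(E), (I), (G), (J)}; (E) is listed earlier → (E).
(I), (G) and (J) are all available; (I) is listed earlier → (I).
Ready: (G) and (J). (G) is listed earlier → (G).
That leaves (J) as the only ready step → (J).
Ready: (B), (A) and (K). (B) is listed earlier → (B).
Now (A) and (K) have their prerequisites met. (A) is listed earlier, so (A) next.
(K) is the only step now ready → (K).

(F) → (H) → (D) → (C) → (E) → (I) → (G) → (J) → (B) → (A) → (K)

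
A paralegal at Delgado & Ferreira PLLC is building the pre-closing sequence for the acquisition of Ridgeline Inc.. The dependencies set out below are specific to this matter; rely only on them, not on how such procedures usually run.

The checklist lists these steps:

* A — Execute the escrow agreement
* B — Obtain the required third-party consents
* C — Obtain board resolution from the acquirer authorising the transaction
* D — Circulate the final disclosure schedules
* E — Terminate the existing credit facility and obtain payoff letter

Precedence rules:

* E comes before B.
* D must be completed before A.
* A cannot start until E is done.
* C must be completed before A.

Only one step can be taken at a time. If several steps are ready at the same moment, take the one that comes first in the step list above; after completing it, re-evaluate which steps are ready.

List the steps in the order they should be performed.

C → D → E → A → B

Nothing is required for C, D and E. C is listed earlier → C first.
Now D and E have their prerequisites met. D is listed earlier, so D next.
E is the only step now ready → E.
Ready: A and B. A is listed earlier → A.
B needed E, now all done → B.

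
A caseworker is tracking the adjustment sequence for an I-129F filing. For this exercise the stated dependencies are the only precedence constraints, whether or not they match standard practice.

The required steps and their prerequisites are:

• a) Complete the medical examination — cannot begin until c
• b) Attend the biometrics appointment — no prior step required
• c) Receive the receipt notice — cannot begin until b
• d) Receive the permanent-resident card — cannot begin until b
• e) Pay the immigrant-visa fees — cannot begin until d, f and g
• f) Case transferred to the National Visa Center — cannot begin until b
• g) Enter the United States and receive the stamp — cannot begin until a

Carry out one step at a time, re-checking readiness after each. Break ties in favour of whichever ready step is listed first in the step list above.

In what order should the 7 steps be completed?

b c a d f g e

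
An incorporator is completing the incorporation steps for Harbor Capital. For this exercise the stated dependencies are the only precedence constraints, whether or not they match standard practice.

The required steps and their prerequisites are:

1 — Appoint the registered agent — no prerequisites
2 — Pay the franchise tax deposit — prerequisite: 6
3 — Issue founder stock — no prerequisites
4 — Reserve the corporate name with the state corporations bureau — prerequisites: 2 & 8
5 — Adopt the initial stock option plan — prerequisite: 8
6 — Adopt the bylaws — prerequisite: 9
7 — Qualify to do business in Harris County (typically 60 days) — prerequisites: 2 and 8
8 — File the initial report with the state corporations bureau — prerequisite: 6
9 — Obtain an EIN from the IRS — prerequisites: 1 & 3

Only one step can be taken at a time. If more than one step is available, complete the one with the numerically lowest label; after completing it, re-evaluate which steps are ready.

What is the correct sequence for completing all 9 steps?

1, 3, 9, 6, 2, 8, 4, 5, 7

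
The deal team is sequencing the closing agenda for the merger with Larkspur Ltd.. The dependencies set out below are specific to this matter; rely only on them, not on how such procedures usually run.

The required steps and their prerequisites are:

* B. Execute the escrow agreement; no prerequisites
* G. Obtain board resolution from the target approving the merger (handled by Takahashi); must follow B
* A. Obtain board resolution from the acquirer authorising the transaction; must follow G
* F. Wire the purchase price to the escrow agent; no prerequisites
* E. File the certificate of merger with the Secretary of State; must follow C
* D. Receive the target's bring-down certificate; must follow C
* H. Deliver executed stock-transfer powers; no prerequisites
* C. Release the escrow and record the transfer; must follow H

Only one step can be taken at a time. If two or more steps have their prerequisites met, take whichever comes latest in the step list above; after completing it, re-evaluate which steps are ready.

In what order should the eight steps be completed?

H, C, D, E, F, B, G, A

Nothing is required for H, F and B. H is listed later → H first.
Now C, F and B have their prerequisites met. C is listed later, so C next.
D and E now also ready, so the ready set is {D, E, F, B}; D is listed later → D.
Ready: E, F and B. E is listed later → E.
Now F and B have their prerequisites met. F is listed later, so F next.
B is the only step now ready → B.
That leaves G as the only ready step → G.
A needed G, now all done → A.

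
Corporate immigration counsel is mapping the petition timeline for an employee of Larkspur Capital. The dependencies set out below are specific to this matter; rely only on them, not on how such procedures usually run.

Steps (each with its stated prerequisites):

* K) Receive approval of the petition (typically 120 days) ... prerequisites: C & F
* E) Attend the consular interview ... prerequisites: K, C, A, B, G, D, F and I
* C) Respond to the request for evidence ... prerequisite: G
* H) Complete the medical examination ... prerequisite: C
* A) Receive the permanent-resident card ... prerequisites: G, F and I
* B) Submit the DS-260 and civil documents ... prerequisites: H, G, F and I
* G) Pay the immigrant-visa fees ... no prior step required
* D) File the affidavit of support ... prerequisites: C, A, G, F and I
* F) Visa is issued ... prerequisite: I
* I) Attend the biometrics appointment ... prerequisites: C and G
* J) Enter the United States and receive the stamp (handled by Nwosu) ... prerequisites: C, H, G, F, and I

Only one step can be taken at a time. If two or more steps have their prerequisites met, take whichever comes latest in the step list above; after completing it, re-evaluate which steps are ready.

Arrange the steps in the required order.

G is the only step with nothing outstanding, so it goes first.
That leaves C as the only ready step → C.
I and H are both available; I is listed later → I.
F now also ready, so the ready set is {F, H}; F is listed later → F.
A and K now also ready, so the ready set is {A, H, K}; A is listed later → A.
D now also ready, so the ready set is {D, H, K}; D is listed later → D.
Now H and K have their prerequisites met. H is listed later, so H next.
J and B now also ready, so the ready set is {J, B, K}; J is listed later → J.
B and K are both available; B is listed later → B.
K is the only step now ready → K.
Next only E has its prerequisites met → E.

G, C, I, F, A, D, H, J, B, K, E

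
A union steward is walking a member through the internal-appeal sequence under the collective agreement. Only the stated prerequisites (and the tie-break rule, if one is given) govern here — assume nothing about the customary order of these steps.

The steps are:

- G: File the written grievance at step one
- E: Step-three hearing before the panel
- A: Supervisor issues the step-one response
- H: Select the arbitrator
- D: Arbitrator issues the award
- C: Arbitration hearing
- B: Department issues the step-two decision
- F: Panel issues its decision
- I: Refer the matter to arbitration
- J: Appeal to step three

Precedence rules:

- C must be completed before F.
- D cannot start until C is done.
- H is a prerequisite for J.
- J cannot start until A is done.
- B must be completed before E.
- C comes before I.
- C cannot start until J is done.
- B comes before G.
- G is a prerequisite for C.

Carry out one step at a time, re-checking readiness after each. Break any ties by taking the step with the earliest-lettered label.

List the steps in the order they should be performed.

A, B and H have no prerequisites; A has the earlier label, so A is first.
B and H are both available; B has the earlier label → B.
E, G and H are all available; E has the earlier label → E.
G and H are both available; G has the earlier label → G.
That leaves H as the only ready step → H.
J needed A and H, now all done → J.
That leaves C as the only ready step → C.
Now D, F and I have their prerequisites met. D has the earlier label, so D next.
Now F and I have their prerequisites met. F has the earlier label, so F next.
That leaves I as the only ready step → I.

A → B → E → G → H → J → C → D → F → I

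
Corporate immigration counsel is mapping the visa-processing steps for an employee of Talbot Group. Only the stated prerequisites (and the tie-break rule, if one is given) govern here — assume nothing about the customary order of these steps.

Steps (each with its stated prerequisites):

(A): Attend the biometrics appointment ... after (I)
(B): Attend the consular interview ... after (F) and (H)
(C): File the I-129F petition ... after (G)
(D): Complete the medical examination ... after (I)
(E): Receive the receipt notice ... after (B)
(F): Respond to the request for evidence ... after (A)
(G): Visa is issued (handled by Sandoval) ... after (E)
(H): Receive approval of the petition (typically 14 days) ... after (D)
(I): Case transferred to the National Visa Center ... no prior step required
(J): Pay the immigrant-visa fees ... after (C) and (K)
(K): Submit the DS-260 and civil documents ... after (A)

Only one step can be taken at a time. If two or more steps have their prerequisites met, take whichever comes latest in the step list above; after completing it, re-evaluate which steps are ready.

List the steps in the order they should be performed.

(I) → (D) → (H) → (A) → (K) → (F) → (B) → (E) → (G) → (C) → (J)

Only (I) has no prerequisites, so it is first.
(D) and (A) are both available; (D) is listed later → (D).
(H) and (A) are both available; (H) is listed later → (H).
That leaves (A) as the only ready step → (A).
(K) and (F) are both available; (K) is listed later → (K).
(F) is the only step now ready → (F).
That leaves (B) as the only ready step → (B).
(E) needed (B), now all done → (E).
Next only (G) has its prerequisites met → (G).
(C) needed (G), now all done → (C).
Next only (J) has its prerequisites met → (J).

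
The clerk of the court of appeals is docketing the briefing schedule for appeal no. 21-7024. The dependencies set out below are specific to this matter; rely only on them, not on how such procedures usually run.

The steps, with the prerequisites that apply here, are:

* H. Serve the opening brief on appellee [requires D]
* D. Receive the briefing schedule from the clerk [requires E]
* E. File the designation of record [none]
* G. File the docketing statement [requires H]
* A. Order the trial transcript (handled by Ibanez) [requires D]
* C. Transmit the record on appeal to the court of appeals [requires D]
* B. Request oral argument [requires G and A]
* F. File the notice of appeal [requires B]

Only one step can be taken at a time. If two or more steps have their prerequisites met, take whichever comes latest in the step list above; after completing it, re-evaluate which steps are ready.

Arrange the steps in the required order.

E has no prerequisites → E first.
D needed E, now all done → D.
C, A and H are all available; C is listed later → C.
A and H are both available; A is listed later → A.
Next only H has its prerequisites met → H.
That leaves G as the only ready step → G.
B needed A and G, now all done → B.
Next only F has its prerequisites met → F.

E → D → C → A → H → G → B → F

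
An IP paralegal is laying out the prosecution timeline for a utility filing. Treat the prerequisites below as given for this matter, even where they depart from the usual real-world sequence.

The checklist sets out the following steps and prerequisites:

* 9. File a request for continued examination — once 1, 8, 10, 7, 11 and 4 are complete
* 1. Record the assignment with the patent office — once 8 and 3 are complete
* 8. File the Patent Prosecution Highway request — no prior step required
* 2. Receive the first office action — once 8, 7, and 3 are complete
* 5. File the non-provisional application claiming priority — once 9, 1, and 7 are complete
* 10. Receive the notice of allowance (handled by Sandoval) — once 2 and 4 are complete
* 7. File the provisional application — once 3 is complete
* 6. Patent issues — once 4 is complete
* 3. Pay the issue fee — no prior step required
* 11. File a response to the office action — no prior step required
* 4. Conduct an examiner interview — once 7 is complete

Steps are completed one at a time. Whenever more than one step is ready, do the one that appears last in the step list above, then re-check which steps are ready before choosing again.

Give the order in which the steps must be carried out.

11 → 3 → 7 → 4 → 6 → 8 → 2 → 10 → 1 → 9 → 5

Nothing is required for 11, 3 and 8. 11 is listed later → 11 first.
Ready: 3 and 8. 3 is listed later → 3.
7 now also ready, so the ready set is {7, 8}; 7 is listed later → 7.
4 now also ready, so the ready set is {4, 8}; 4 is listed later → 4.
6 and 8 are both available; 6 is listed later → 6.
That leaves 8 as the only ready step → 8.
2 and 1 are both available; 2 is listed later → 2.
10 now also ready, so the ready set is {10, 1}; 10 is listed later → 10.
That leaves 1 as the only ready step → 1.
9 needed 4, 11, 7, 10, 8 and 1, now all done → 9.
That leaves 5 as the only ready step → 5.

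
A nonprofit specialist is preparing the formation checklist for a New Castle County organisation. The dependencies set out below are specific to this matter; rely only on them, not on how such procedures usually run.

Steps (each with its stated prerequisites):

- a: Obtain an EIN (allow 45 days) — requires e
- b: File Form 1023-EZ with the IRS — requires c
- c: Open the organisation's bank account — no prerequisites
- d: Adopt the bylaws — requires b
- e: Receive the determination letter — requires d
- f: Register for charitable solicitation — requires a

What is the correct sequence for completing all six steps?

c → b → d → e → a → f

Only c has no prerequisites, so it is first.
b is the only step now ready → b.
d needed b, now all done → d.
Next only e has its prerequisites met → e.
a needed e, now all done → a.
f is the only step now ready → f.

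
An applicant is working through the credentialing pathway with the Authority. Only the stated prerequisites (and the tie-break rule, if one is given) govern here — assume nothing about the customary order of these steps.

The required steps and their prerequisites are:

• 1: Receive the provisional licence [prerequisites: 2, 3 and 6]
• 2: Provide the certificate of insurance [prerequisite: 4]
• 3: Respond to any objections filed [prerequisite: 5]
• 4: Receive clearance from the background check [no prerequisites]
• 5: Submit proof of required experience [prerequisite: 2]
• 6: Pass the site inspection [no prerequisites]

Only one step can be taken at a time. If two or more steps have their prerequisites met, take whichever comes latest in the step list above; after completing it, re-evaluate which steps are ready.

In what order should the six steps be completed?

Nothing is required for 6 and 4. 6 is listed later → 6 first.
That leaves 4 as the only ready step → 4.
That leaves 2 as the only ready step → 2.
That leaves 5 as the only ready step → 5.
Next only 3 has its prerequisites met → 3.
1 needed 6, 3 and 2, now all done → 1.

6, 4, 2, 5, 3, 1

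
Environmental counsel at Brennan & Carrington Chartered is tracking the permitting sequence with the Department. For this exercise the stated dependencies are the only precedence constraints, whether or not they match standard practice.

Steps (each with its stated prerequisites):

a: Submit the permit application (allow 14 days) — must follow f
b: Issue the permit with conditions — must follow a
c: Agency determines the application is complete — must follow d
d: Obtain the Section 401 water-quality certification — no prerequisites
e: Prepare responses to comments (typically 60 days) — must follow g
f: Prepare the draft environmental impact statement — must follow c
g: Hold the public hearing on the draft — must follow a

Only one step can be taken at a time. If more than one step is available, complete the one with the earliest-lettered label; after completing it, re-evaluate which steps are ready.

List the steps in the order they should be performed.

d is the only step with nothing outstanding, so it goes first.
c is the only step now ready → c.
f is the only step now ready → f.
a needed f, now all done → a.
Ready: b and g. b has the earlier label → b.
g is the only step now ready → g.
e needed g, now all done → e.

d → c → f → a → b → g → e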